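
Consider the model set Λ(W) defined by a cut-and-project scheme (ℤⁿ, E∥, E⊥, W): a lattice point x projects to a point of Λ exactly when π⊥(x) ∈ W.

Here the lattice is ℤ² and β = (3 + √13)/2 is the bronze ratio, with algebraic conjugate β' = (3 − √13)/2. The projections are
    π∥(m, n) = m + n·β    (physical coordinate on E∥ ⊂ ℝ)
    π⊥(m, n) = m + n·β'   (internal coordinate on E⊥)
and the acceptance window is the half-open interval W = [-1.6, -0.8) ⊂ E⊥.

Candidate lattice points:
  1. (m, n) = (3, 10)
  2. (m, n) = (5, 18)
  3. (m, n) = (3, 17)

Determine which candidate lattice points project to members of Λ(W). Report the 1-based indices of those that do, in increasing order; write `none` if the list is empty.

none

β' = (3−√13)/2 ≈ -0.3028.
#1 (3,10): internal coord 3 + (10)·β' = -0.0278; -0.0278 ∉ [-1.6, -0.8) → out
#2 (5,18): internal coord 5 + (18)·β' = -0.4500; -0.4500 ∉ [-1.6, -0.8) → out
#3 (3,17): internal coord 3 + (17)·β' = -2.1472; -2.1472 ∉ [-1.6, -0.8) → out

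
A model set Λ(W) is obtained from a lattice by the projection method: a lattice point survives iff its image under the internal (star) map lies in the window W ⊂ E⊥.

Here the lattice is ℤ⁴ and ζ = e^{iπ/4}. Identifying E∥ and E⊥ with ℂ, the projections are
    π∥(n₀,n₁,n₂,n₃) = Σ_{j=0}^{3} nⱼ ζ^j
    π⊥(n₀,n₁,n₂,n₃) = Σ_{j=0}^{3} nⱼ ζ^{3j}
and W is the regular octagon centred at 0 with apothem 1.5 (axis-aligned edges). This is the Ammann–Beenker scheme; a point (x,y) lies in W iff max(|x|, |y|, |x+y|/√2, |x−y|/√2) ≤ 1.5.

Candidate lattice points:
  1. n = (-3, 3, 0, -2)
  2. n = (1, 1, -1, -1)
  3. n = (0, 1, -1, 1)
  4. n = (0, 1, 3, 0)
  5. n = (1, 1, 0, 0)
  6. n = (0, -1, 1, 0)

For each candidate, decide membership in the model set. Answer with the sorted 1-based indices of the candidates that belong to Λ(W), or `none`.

2, 5

With ζ = e^{iπ/4} the internal vectors are ζ^0,ζ^3,ζ^6,ζ^9.
#1 (-3, 3, 0, -2): internal (-6.53553, 0.70711); octagon support 6.53553 vs apothem 1.5 → ∉ W
#2 (1, 1, -1, -1): internal (-0.41421, 1.00000); octagon support 1.00000 vs apothem 1.5 → ∈ W
#3 (0, 1, -1, 1): internal (0.00000, 2.41421); octagon support 2.41421 vs apothem 1.5 → ∉ W
#4 (0, 1, 3, 0): internal (-0.70711, -2.29289); octagon support 2.29289 vs apothem 1.5 → ∉ W
#5 (1, 1, 0, 0): internal (0.29289, 0.70711); octagon support 0.70711 vs apothem 1.5 → ∈ W
#6 (0, -1, 1, 0): internal (0.70711, -1.70711); octagon support 1.70711 vs apothem 1.5 → ∉ W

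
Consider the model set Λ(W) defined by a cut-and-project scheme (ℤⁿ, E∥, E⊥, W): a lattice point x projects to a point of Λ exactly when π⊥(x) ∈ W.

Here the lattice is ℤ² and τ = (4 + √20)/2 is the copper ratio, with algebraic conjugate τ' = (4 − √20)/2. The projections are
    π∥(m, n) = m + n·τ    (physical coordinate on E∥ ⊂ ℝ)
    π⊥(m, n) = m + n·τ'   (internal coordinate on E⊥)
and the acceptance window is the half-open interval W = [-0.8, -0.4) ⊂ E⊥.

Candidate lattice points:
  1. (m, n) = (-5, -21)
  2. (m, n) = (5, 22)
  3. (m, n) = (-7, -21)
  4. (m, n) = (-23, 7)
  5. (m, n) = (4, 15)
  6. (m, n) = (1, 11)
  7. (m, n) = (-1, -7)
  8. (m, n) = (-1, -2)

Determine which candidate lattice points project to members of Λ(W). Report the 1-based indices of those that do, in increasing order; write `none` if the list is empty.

τ' = (4−√20)/2 ≈ -0.23607.
#1 (-5,-21): internal coord -5 + (-21)·τ' = -0.04257; -0.04257 ∉ [-0.8, -0.4) → out
#2 (5,22): internal coord 5 + (22)·τ' = -0.19350; -0.19350 ∉ [-0.8, -0.4) → out
#3 (-7,-21): internal coord -7 + (-21)·τ' = -2.04257; -2.04257 ∉ [-0.8, -0.4) → out
#4 (-23,7): internal coord -23 + (7)·τ' = -24.65248; -24.65248 ∉ [-0.8, -0.4) → out
#5 (4,15): internal coord 4 + (15)·τ' = +0.45898; +0.45898 ∉ [-0.8, -0.4) → out
#6 (1,11): internal coord 1 + (11)·τ' = -1.59675; -1.59675 ∉ [-0.8, -0.4) → out
#7 (-1,-7): internal coord -1 + (-7)·τ' = +0.65248; +0.65248 ∉ [-0.8, -0.4) → out
#8 (-1,-2): internal coord -1 + (-2)·τ' = -0.52786; -0.52786 ∈ [-0.8, -0.4) → IN Λ

8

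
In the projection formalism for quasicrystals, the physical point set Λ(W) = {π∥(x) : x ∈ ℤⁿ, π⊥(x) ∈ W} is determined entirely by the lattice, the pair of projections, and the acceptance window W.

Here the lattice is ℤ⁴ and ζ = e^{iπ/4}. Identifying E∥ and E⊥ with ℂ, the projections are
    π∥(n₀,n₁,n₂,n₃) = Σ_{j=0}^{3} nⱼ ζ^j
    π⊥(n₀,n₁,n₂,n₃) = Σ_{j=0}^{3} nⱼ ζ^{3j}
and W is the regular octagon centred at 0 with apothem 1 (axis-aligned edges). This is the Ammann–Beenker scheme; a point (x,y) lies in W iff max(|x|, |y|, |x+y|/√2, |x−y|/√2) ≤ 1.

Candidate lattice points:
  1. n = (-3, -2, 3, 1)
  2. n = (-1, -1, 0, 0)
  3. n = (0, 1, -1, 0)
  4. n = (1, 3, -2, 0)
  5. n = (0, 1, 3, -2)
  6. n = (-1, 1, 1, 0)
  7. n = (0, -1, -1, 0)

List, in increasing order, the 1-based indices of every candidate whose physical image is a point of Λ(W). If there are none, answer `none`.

π⊥(n) = n₀ + n₁ζ³ + n₂ζ⁶ + n₃ζ⁹ where ζ = e^{iπ/4}.
candidate 1: n = (-3, -2, 3, 1) → π⊥ ≈ (-0.87868, -3.70711); max(|x|,|y|,|x±y|/√2) = 3.70711 > 1 ⇒ ∉ W
candidate 2: n = (-1, -1, 0, 0) → π⊥ ≈ (-0.29289, -0.70711); max(|x|,|y|,|x±y|/√2) = 0.70711 ≤ 1 ⇒ ∈ W
candidate 3: n = (0, 1, -1, 0) → π⊥ ≈ (-0.70711, +1.70711); max(|x|,|y|,|x±y|/√2) = 1.70711 > 1 ⇒ ∉ W
candidate 4: n = (1, 3, -2, 0) → π⊥ ≈ (-1.12132, +4.12132); max(|x|,|y|,|x±y|/√2) = 4.12132 > 1 ⇒ ∉ W
candidate 5: n = (0, 1, 3, -2) → π⊥ ≈ (-2.12132, -3.70711); max(|x|,|y|,|x±y|/√2) = 4.12132 > 1 ⇒ ∉ W
candidate 6: n = (-1, 1, 1, 0) → π⊥ ≈ (-1.70711, -0.29289); max(|x|,|y|,|x±y|/√2) = 1.70711 > 1 ⇒ ∉ W
candidate 7: n = (0, -1, -1, 0) → π⊥ ≈ (+0.70711, +0.29289); max(|x|,|y|,|x±y|/√2) = 0.70711 ≤ 1 ⇒ ∈ W

2, 7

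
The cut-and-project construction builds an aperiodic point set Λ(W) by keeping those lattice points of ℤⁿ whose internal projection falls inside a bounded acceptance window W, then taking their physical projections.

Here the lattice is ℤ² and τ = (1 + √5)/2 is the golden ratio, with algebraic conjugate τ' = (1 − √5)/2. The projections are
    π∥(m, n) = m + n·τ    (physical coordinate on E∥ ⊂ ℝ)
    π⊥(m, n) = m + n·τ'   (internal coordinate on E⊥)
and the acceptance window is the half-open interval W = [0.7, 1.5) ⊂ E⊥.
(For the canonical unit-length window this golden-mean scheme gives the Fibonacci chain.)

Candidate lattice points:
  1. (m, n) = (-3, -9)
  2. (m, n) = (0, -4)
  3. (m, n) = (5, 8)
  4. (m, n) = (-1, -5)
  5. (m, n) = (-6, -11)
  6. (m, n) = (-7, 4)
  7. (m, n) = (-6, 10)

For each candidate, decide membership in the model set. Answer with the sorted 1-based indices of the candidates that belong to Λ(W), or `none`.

5

Numerically τ ≈ 1.61803 and τ' = −1/τ ≈ -0.61803.
#1 (-3,-9): internal coord -3 + (-9)·τ' = +2.56231; +2.56231 ∉ [0.7, 1.5) → out
#2 (0,-4): internal coord 0 + (-4)·τ' = +2.47214; +2.47214 ∉ [0.7, 1.5) → out
#3 (5,8): internal coord 5 + (8)·τ' = +0.05573; +0.05573 ∉ [0.7, 1.5) → out
#4 (-1,-5): internal coord -1 + (-5)·τ' = +2.09017; +2.09017 ∉ [0.7, 1.5) → out
#5 (-6,-11): internal coord -6 + (-11)·τ' = +0.79837; +0.79837 ∈ [0.7, 1.5) → IN Λ
#6 (-7,4): internal coord -7 + (4)·τ' = -9.47214; -9.47214 ∉ [0.7, 1.5) → out
#7 (-6,10): internal coord -6 + (10)·τ' = -12.18034; -12.18034 ∉ [0.7, 1.5) → out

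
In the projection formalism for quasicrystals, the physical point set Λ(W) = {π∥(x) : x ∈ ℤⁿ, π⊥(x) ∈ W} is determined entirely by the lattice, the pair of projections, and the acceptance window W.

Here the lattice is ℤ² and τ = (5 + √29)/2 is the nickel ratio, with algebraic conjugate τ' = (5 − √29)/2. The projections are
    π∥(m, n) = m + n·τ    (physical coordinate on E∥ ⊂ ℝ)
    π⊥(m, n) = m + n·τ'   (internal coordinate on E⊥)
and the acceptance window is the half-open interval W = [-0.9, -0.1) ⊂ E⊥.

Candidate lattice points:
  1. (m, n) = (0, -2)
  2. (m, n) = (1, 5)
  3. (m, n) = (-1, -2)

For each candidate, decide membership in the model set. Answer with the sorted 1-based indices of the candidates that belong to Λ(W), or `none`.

τ' = (5−√29)/2 ≈ -0.192582.
candidate 1: (m,n)=(0,-2) → π∥ = 0-2·τ ≈ -10.385165, π⊥ = 0-2·τ' ≈ 0.385165 ∉ [-0.9, -0.1) ⇒ out
candidate 2: (m,n)=(1,5) → π∥ = 1+5·τ ≈ 26.962912, π⊥ = 1+5·τ' ≈ 0.037088 ∉ [-0.9, -0.1) ⇒ out
candidate 3: (m,n)=(-1,-2) → π∥ = -1-2·τ ≈ -11.385165, π⊥ = -1-2·τ' ≈ -0.614835 ∈ [-0.9, -0.1) ⇒ IN Λ

3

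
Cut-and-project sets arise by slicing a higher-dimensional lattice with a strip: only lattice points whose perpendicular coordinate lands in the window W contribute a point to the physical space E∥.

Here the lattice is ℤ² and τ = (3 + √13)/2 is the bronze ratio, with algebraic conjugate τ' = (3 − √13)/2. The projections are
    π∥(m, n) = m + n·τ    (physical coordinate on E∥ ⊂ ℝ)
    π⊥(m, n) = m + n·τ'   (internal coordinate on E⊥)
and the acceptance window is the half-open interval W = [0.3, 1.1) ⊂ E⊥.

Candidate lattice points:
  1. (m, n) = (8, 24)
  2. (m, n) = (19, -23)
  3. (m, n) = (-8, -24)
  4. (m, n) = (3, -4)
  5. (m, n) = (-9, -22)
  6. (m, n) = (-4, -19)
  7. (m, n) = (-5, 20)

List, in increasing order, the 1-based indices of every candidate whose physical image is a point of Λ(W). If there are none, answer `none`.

1

τ' = (3−√13)/2 ≈ -0.30278.
#1 (8,24): internal coord 8 + (24)·τ' = +0.73338; +0.73338 ∈ [0.3, 1.1) → IN Λ
#2 (19,-23): internal coord 19 + (-23)·τ' = +25.96384; +25.96384 ∉ [0.3, 1.1) → out
#3 (-8,-24): internal coord -8 + (-24)·τ' = -0.73338; -0.73338 ∉ [0.3, 1.1) → out
#4 (3,-4): internal coord 3 + (-4)·τ' = +4.21110; +4.21110 ∉ [0.3, 1.1) → out
#5 (-9,-22): internal coord -9 + (-22)·τ' = -2.33894; -2.33894 ∉ [0.3, 1.1) → out
#6 (-4,-19): internal coord -4 + (-19)·τ' = +1.75274; +1.75274 ∉ [0.3, 1.1) → out
#7 (-5,20): internal coord -5 + (20)·τ' = -11.05551; -11.05551 ∉ [0.3, 1.1) → out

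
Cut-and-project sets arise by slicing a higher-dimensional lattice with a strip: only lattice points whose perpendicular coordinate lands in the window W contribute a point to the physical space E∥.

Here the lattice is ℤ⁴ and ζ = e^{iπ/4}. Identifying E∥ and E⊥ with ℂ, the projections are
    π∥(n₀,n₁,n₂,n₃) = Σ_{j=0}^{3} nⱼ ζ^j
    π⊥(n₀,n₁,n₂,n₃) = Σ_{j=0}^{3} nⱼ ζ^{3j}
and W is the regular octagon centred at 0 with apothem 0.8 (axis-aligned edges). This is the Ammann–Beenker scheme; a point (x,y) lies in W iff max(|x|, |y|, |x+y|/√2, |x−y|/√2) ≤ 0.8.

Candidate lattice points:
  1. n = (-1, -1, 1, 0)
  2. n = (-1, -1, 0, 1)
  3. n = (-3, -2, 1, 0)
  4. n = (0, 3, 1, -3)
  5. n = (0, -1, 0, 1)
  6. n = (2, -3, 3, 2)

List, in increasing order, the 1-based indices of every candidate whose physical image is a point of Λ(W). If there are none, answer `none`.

2

π⊥(n) = n₀ + n₁ζ³ + n₂ζ⁶ + n₃ζ⁹ where ζ = e^{iπ/4}.
#1 (-1, -1, 1, 0): internal (-0.292893, -1.707107); octagon support 1.707107 vs apothem 0.8 → ∉ W
#2 (-1, -1, 0, 1): internal (0.414214, 0.000000); octagon support 0.414214 vs apothem 0.8 → ∈ W
#3 (-3, -2, 1, 0): internal (-1.585786, -2.414214); octagon support 2.828427 vs apothem 0.8 → ∉ W
#4 (0, 3, 1, -3): internal (-4.242641, -1.000000); octagon support 4.242641 vs apothem 0.8 → ∉ W
#5 (0, -1, 0, 1): internal (1.414214, 0.000000); octagon support 1.414214 vs apothem 0.8 → ∉ W
#6 (2, -3, 3, 2): internal (5.535534, -3.707107); octagon support 6.535534 vs apothem 0.8 → ∉ W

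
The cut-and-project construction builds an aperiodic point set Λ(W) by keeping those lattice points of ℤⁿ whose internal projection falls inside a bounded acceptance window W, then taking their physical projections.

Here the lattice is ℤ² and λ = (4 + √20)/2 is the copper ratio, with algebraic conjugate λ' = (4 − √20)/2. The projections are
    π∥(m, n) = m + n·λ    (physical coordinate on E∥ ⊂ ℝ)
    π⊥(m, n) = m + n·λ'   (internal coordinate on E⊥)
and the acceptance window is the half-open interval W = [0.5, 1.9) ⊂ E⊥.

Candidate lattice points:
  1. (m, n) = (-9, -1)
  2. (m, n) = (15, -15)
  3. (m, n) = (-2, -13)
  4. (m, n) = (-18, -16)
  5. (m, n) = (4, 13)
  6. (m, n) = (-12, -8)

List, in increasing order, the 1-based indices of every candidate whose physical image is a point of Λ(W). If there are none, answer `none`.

3, 5

λ' = (4−√20)/2 ≈ -0.23607.
[1] lift (-9,-1): star map gives -8.76393; window check 0.5 ≤ -8.76393 < 1.9 is false → out
[2] lift (15,-15): star map gives 18.54102; window check 0.5 ≤ 18.54102 < 1.9 is false → out
[3] lift (-2,-13): star map gives 1.06888; window check 0.5 ≤ 1.06888 < 1.9 is true → IN Λ
[4] lift (-18,-16): star map gives -14.22291; window check 0.5 ≤ -14.22291 < 1.9 is false → out
[5] lift (4,13): star map gives 0.93112; window check 0.5 ≤ 0.93112 < 1.9 is true → IN Λ
[6] lift (-12,-8): star map gives -10.11146; window check 0.5 ≤ -10.11146 < 1.9 is false → out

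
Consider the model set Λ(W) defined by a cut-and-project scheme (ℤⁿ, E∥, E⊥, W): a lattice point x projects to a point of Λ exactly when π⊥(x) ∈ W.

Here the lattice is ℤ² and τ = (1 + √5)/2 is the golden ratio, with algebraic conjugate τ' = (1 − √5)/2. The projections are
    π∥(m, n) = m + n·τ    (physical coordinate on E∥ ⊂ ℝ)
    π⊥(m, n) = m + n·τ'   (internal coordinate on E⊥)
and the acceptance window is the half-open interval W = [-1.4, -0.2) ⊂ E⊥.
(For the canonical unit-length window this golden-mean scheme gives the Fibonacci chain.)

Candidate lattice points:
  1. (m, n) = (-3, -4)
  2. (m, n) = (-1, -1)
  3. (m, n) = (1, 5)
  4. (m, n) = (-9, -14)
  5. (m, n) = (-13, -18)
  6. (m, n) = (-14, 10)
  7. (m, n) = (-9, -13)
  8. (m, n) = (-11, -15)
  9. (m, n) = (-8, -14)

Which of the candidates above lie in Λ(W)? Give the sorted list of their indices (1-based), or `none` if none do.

1, 2, 4, 7

τ' = (1−√5)/2 ≈ -0.6180.
candidate 1: (m,n)=(-3,-4) → π∥ = -3-4·τ ≈ -9.4721, π⊥ = -3-4·τ' ≈ -0.5279 ∈ [-1.4, -0.2) ⇒ IN Λ
candidate 2: (m,n)=(-1,-1) → π∥ = -1-1·τ ≈ -2.6180, π⊥ = -1-1·τ' ≈ -0.3820 ∈ [-1.4, -0.2) ⇒ IN Λ
candidate 3: (m,n)=(1,5) → π∥ = 1+5·τ ≈ 9.0902, π⊥ = 1+5·τ' ≈ -2.0902 ∉ [-1.4, -0.2) ⇒ out
candidate 4: (m,n)=(-9,-14) → π∥ = -9-14·τ ≈ -31.6525, π⊥ = -9-14·τ' ≈ -0.3475 ∈ [-1.4, -0.2) ⇒ IN Λ
candidate 5: (m,n)=(-13,-18) → π∥ = -13-18·τ ≈ -42.1246, π⊥ = -13-18·τ' ≈ -1.8754 ∉ [-1.4, -0.2) ⇒ out
candidate 6: (m,n)=(-14,10) → π∥ = -14+10·τ ≈ 2.1803, π⊥ = -14+10·τ' ≈ -20.1803 ∉ [-1.4, -0.2) ⇒ out
candidate 7: (m,n)=(-9,-13) → π∥ = -9-13·τ ≈ -30.0344, π⊥ = -9-13·τ' ≈ -0.9656 ∈ [-1.4, -0.2) ⇒ IN Λ
candidate 8: (m,n)=(-11,-15) → π∥ = -11-15·τ ≈ -35.2705, π⊥ = -11-15·τ' ≈ -1.7295 ∉ [-1.4, -0.2) ⇒ out
candidate 9: (m,n)=(-8,-14) → π∥ = -8-14·τ ≈ -30.6525, π⊥ = -8-14·τ' ≈ 0.6525 ∉ [-1.4, -0.2) ⇒ out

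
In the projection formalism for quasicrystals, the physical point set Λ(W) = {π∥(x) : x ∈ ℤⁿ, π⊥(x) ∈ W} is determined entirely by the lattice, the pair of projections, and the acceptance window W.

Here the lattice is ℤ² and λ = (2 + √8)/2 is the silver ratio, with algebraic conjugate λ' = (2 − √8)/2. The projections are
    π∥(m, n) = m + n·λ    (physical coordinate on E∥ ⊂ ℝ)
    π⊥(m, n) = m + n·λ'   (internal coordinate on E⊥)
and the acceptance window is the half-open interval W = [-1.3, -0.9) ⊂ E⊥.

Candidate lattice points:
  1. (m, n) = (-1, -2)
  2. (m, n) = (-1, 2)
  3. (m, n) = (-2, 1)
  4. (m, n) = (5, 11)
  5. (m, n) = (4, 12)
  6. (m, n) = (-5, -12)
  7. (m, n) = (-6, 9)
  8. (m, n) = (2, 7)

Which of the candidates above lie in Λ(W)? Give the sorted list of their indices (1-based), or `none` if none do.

λ' = (2−√8)/2 ≈ -0.4142.
#1 (-1,-2): internal coord -1 + (-2)·λ' = -0.1716; -0.1716 ∉ [-1.3, -0.9) → out
#2 (-1,2): internal coord -1 + (2)·λ' = -1.8284; -1.8284 ∉ [-1.3, -0.9) → out
#3 (-2,1): internal coord -2 + (1)·λ' = -2.4142; -2.4142 ∉ [-1.3, -0.9) → out
#4 (5,11): internal coord 5 + (11)·λ' = +0.4437; +0.4437 ∉ [-1.3, -0.9) → out
#5 (4,12): internal coord 4 + (12)·λ' = -0.9706; -0.9706 ∈ [-1.3, -0.9) → IN Λ
#6 (-5,-12): internal coord -5 + (-12)·λ' = -0.0294; -0.0294 ∉ [-1.3, -0.9) → out
#7 (-6,9): internal coord -6 + (9)·λ' = -9.7279; -9.7279 ∉ [-1.3, -0.9) → out
#8 (2,7): internal coord 2 + (7)·λ' = -0.8995; -0.8995 ∉ [-1.3, -0.9) → out

5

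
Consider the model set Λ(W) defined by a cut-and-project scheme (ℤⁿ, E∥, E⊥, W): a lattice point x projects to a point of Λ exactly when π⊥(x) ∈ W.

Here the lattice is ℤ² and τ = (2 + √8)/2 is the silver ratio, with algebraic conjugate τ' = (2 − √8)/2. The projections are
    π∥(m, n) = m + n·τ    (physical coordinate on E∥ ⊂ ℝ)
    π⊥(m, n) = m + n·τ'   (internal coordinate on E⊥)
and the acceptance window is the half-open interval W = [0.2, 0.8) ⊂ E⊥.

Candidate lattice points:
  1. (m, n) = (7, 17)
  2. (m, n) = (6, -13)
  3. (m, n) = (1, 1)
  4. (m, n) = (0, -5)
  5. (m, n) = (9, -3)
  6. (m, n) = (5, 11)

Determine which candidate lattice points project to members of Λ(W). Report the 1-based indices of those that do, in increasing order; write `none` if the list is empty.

Compute τ' = (2−√8)/2 = -0.4142, so π⊥(m,n) = m -0.4142·n.
#1 (7,17): internal coord 7 + (17)·τ' = -0.0416; -0.0416 ∉ [0.2, 0.8) → out
#2 (6,-13): internal coord 6 + (-13)·τ' = +11.3848; +11.3848 ∉ [0.2, 0.8) → out
#3 (1,1): internal coord 1 + (1)·τ' = +0.5858; +0.5858 ∈ [0.2, 0.8) → IN Λ
#4 (0,-5): internal coord 0 + (-5)·τ' = +2.0711; +2.0711 ∉ [0.2, 0.8) → out
#5 (9,-3): internal coord 9 + (-3)·τ' = +10.2426; +10.2426 ∉ [0.2, 0.8) → out
#6 (5,11): internal coord 5 + (11)·τ' = +0.4437; +0.4437 ∈ [0.2, 0.8) → IN Λ

3, 6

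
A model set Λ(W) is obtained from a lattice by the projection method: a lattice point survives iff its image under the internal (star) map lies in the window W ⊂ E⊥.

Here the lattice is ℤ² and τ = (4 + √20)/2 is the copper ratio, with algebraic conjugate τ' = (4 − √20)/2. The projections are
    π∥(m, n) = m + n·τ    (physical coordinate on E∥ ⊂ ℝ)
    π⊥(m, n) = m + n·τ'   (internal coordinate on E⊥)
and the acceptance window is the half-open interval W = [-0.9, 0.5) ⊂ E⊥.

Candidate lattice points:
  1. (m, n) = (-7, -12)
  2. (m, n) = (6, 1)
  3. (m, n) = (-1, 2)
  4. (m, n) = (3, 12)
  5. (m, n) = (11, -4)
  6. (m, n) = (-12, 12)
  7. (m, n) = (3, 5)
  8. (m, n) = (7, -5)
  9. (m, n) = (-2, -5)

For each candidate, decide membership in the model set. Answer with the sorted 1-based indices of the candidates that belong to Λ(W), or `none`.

4, 9

τ' = (4−√20)/2 ≈ -0.236068.
#1 (-7,-12): internal coord -7 + (-12)·τ' = -4.167184; -4.167184 ∉ [-0.9, 0.5) → out
#2 (6,1): internal coord 6 + (1)·τ' = +5.763932; +5.763932 ∉ [-0.9, 0.5) → out
#3 (-1,2): internal coord -1 + (2)·τ' = -1.472136; -1.472136 ∉ [-0.9, 0.5) → out
#4 (3,12): internal coord 3 + (12)·τ' = +0.167184; +0.167184 ∈ [-0.9, 0.5) → IN Λ
#5 (11,-4): internal coord 11 + (-4)·τ' = +11.944272; +11.944272 ∉ [-0.9, 0.5) → out
#6 (-12,12): internal coord -12 + (12)·τ' = -14.832816; -14.832816 ∉ [-0.9, 0.5) → out
#7 (3,5): internal coord 3 + (5)·τ' = +1.819660; +1.819660 ∉ [-0.9, 0.5) → out
#8 (7,-5): internal coord 7 + (-5)·τ' = +8.180340; +8.180340 ∉ [-0.9, 0.5) → out
#9 (-2,-5): internal coord -2 + (-5)·τ' = -0.819660; -0.819660 ∈ [-0.9, 0.5) → IN Λ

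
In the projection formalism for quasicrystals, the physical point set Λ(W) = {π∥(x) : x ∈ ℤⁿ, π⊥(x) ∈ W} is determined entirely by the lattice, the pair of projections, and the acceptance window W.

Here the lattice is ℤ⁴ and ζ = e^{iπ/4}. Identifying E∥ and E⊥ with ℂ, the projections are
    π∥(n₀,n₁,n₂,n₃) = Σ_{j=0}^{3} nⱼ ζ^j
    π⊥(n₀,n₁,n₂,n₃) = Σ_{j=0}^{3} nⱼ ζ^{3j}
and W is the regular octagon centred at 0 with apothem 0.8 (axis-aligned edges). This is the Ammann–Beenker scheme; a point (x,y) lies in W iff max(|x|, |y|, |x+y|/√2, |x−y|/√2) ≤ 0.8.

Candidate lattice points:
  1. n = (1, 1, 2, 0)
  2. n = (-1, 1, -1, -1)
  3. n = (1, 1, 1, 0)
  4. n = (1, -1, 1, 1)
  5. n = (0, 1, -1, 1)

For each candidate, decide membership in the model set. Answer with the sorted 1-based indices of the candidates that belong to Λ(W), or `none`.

Internal map: ζ^{3j} for j=0..3 gives (1,0), (−√2/2,√2/2), (0,−1), (√2/2,√2/2).
#1 (1, 1, 2, 0): internal (0.2929, -1.2929); octagon support 1.2929 vs apothem 0.8 → ∉ W
#2 (-1, 1, -1, -1): internal (-2.4142, 1.0000); octagon support 2.4142 vs apothem 0.8 → ∉ W
#3 (1, 1, 1, 0): internal (0.2929, -0.2929); octagon support 0.4142 vs apothem 0.8 → ∈ W
#4 (1, -1, 1, 1): internal (2.4142, -1.0000); octagon support 2.4142 vs apothem 0.8 → ∉ W
#5 (0, 1, -1, 1): internal (0.0000, 2.4142); octagon support 2.4142 vs apothem 0.8 → ∉ W

3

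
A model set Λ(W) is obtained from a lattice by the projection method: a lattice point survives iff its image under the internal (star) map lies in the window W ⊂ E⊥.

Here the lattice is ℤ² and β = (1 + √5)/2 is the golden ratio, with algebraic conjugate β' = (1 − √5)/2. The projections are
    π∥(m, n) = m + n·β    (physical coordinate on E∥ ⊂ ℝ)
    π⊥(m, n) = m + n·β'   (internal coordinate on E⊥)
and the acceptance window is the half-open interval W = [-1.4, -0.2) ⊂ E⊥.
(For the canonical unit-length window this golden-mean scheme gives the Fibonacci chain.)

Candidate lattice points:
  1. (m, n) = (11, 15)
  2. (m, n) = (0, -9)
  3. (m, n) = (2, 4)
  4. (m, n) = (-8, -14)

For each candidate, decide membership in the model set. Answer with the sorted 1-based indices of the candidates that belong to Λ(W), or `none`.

3

β' = (1−√5)/2 ≈ -0.618034.
#1 (11,15): internal coord 11 + (15)·β' = +1.729490; +1.729490 ∉ [-1.4, -0.2) → out
#2 (0,-9): internal coord 0 + (-9)·β' = +5.562306; +5.562306 ∉ [-1.4, -0.2) → out
#3 (2,4): internal coord 2 + (4)·β' = -0.472136; -0.472136 ∈ [-1.4, -0.2) → IN Λ
#4 (-8,-14): internal coord -8 + (-14)·β' = +0.652476; +0.652476 ∉ [-1.4, -0.2) → out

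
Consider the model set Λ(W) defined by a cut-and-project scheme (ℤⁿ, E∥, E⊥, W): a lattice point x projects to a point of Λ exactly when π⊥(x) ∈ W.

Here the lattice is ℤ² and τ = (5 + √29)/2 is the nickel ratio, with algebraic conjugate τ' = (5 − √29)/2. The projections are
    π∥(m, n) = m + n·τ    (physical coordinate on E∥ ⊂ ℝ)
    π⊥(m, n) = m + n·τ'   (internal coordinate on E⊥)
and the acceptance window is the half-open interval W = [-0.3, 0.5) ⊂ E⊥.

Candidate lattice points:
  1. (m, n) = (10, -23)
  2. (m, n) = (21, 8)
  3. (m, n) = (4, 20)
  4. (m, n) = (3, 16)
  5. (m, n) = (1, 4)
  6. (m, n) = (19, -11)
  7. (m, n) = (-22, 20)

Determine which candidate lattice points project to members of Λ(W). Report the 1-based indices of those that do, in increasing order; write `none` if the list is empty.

3, 4, 5

Numerically τ ≈ 5.1926 and τ' = −1/τ ≈ -0.1926.
[1] lift (10,-23): star map gives 14.4294; window check -0.3 ≤ 14.4294 < 0.5 is false → out
[2] lift (21,8): star map gives 19.4593; window check -0.3 ≤ 19.4593 < 0.5 is false → out
[3] lift (4,20): star map gives 0.1484; window check -0.3 ≤ 0.1484 < 0.5 is true → IN Λ
[4] lift (3,16): star map gives -0.0813; window check -0.3 ≤ -0.0813 < 0.5 is true → IN Λ
[5] lift (1,4): star map gives 0.2297; window check -0.3 ≤ 0.2297 < 0.5 is true → IN Λ
[6] lift (19,-11): star map gives 21.1184; window check -0.3 ≤ 21.1184 < 0.5 is false → out
[7] lift (-22,20): star map gives -25.8516; window check -0.3 ≤ -25.8516 < 0.5 is false → out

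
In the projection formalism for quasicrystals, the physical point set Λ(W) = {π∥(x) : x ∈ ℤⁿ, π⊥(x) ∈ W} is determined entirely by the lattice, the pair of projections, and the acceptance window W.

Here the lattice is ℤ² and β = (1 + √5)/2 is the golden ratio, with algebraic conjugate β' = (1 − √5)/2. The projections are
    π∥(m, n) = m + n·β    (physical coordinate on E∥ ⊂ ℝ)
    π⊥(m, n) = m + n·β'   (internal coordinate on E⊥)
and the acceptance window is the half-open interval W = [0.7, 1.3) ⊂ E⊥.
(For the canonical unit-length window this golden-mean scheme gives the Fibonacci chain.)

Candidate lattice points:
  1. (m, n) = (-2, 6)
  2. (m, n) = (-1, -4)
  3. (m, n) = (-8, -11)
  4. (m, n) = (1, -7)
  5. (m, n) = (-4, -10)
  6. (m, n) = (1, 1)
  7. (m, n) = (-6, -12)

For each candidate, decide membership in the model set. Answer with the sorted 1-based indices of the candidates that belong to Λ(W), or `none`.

β' = (1−√5)/2 ≈ -0.618034.
#1 (-2,6): internal coord -2 + (6)·β' = -5.708204; -5.708204 ∉ [0.7, 1.3) → out
#2 (-1,-4): internal coord -1 + (-4)·β' = +1.472136; +1.472136 ∉ [0.7, 1.3) → out
#3 (-8,-11): internal coord -8 + (-11)·β' = -1.201626; -1.201626 ∉ [0.7, 1.3) → out
#4 (1,-7): internal coord 1 + (-7)·β' = +5.326238; +5.326238 ∉ [0.7, 1.3) → out
#5 (-4,-10): internal coord -4 + (-10)·β' = +2.180340; +2.180340 ∉ [0.7, 1.3) → out
#6 (1,1): internal coord 1 + (1)·β' = +0.381966; +0.381966 ∉ [0.7, 1.3) → out
#7 (-6,-12): internal coord -6 + (-12)·β' = +1.416408; +1.416408 ∉ [0.7, 1.3) → out

none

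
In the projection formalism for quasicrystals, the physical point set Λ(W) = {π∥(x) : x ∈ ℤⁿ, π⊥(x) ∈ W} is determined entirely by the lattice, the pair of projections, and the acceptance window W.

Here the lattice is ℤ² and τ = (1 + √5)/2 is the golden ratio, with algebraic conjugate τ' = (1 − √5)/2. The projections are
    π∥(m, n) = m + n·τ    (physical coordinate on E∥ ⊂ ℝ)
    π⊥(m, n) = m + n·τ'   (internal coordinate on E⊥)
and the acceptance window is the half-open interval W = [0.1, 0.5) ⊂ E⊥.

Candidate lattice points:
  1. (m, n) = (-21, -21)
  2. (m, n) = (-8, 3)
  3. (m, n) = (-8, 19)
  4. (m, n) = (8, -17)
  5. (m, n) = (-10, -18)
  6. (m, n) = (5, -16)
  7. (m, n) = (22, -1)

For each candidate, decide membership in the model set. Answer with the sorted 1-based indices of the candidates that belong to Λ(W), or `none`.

none

τ' = (1−√5)/2 ≈ -0.61803.
[1] lift (-21,-21): star map gives -8.02129; window check 0.1 ≤ -8.02129 < 0.5 is false → out
[2] lift (-8,3): star map gives -9.85410; window check 0.1 ≤ -9.85410 < 0.5 is false → out
[3] lift (-8,19): star map gives -19.74265; window check 0.1 ≤ -19.74265 < 0.5 is false → out
[4] lift (8,-17): star map gives 18.50658; window check 0.1 ≤ 18.50658 < 0.5 is false → out
[5] lift (-10,-18): star map gives 1.12461; window check 0.1 ≤ 1.12461 < 0.5 is false → out
[6] lift (5,-16): star map gives 14.88854; window check 0.1 ≤ 14.88854 < 0.5 is false → out
[7] lift (22,-1): star map gives 22.61803; window check 0.1 ≤ 22.61803 < 0.5 is false → out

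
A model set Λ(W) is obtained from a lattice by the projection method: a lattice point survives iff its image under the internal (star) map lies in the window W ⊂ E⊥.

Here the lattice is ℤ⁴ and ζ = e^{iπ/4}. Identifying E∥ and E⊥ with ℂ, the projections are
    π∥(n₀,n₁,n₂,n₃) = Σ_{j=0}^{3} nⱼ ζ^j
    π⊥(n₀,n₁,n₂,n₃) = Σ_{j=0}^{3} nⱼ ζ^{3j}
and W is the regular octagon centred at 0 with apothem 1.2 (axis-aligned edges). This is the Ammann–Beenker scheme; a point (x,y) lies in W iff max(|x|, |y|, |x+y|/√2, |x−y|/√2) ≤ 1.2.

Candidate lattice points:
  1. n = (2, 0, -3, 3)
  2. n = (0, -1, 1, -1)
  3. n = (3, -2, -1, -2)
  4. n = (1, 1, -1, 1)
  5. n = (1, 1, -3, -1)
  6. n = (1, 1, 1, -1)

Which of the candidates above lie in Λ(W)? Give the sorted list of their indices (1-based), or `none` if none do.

6

Internal map: ζ^{3j} for j=0..3 gives (1,0), (−√2/2,√2/2), (0,−1), (√2/2,√2/2).
#1 (2, 0, -3, 3): internal (4.1213, 5.1213); octagon support 6.5355 vs apothem 1.2 → ∉ W
#2 (0, -1, 1, -1): internal (0.0000, -2.4142); octagon support 2.4142 vs apothem 1.2 → ∉ W
#3 (3, -2, -1, -2): internal (3.0000, -1.8284); octagon support 3.4142 vs apothem 1.2 → ∉ W
#4 (1, 1, -1, 1): internal (1.0000, 2.4142); octagon support 2.4142 vs apothem 1.2 → ∉ W
#5 (1, 1, -3, -1): internal (-0.4142, 3.0000); octagon support 3.0000 vs apothem 1.2 → ∉ W
#6 (1, 1, 1, -1): internal (-0.4142, -1.0000); octagon support 1.0000 vs apothem 1.2 → ∈ W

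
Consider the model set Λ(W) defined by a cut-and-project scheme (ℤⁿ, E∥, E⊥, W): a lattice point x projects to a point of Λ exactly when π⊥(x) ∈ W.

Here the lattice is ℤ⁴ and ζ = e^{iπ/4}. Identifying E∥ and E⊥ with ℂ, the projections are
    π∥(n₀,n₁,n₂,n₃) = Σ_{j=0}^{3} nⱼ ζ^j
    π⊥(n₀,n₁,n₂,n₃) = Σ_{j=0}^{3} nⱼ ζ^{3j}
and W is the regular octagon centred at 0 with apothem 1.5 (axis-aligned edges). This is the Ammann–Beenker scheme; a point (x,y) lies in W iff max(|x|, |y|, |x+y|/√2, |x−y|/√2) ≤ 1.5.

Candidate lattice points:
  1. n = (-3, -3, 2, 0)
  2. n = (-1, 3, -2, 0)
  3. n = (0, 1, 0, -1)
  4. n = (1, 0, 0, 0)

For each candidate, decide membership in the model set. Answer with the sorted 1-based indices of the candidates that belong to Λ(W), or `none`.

3, 4

Internal map: ζ^{3j} for j=0..3 gives (1,0), (−√2/2,√2/2), (0,−1), (√2/2,√2/2).
candidate 1: n = (-3, -3, 2, 0) → π⊥ ≈ (-0.8787, -4.1213); max(|x|,|y|,|x±y|/√2) = 4.1213 > 1.5 ⇒ ∉ W
candidate 2: n = (-1, 3, -2, 0) → π⊥ ≈ (-3.1213, +4.1213); max(|x|,|y|,|x±y|/√2) = 5.1213 > 1.5 ⇒ ∉ W
candidate 3: n = (0, 1, 0, -1) → π⊥ ≈ (-1.4142, +0.0000); max(|x|,|y|,|x±y|/√2) = 1.4142 ≤ 1.5 ⇒ ∈ W
candidate 4: n = (1, 0, 0, 0) → π⊥ ≈ (+1.0000, +0.0000); max(|x|,|y|,|x±y|/√2) = 1.0000 ≤ 1.5 ⇒ ∈ W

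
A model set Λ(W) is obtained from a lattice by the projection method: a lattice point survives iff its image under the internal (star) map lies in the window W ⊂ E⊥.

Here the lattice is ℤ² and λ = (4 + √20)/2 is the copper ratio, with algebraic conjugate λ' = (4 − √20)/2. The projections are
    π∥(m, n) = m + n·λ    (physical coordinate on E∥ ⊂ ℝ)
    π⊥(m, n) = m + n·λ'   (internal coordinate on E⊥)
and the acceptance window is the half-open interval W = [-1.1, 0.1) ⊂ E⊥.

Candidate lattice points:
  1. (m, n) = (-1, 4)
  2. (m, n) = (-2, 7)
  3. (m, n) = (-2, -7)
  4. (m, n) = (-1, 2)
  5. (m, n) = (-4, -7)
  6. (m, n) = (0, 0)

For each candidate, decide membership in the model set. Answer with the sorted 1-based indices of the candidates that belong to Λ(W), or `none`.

3, 6

λ' = (4−√20)/2 ≈ -0.2361.
#1 (-1,4): internal coord -1 + (4)·λ' = -1.9443; -1.9443 ∉ [-1.1, 0.1) → out
#2 (-2,7): internal coord -2 + (7)·λ' = -3.6525; -3.6525 ∉ [-1.1, 0.1) → out
#3 (-2,-7): internal coord -2 + (-7)·λ' = -0.3475; -0.3475 ∈ [-1.1, 0.1) → IN Λ
#4 (-1,2): internal coord -1 + (2)·λ' = -1.4721; -1.4721 ∉ [-1.1, 0.1) → out
#5 (-4,-7): internal coord -4 + (-7)·λ' = -2.3475; -2.3475 ∉ [-1.1, 0.1) → out
#6 (0,0): internal coord 0 + (0)·λ' = +0.0000; +0.0000 ∈ [-1.1, 0.1) → IN Λ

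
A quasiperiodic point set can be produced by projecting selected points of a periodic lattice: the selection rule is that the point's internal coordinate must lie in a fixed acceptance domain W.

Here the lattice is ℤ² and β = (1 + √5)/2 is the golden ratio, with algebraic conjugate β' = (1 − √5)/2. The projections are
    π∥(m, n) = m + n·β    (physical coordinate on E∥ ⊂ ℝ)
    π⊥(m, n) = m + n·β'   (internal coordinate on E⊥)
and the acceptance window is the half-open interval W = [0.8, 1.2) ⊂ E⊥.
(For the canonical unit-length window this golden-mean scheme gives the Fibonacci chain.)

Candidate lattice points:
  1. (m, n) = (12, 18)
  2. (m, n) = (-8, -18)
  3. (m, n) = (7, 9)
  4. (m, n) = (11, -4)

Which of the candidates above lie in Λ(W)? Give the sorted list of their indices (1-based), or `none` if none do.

Compute β' = (1−√5)/2 = -0.61803, so π⊥(m,n) = m -0.61803·n.
#1 (12,18): internal coord 12 + (18)·β' = +0.87539; +0.87539 ∈ [0.8, 1.2) → IN Λ
#2 (-8,-18): internal coord -8 + (-18)·β' = +3.12461; +3.12461 ∉ [0.8, 1.2) → out
#3 (7,9): internal coord 7 + (9)·β' = +1.43769; +1.43769 ∉ [0.8, 1.2) → out
#4 (11,-4): internal coord 11 + (-4)·β' = +13.47214; +13.47214 ∉ [0.8, 1.2) → out

1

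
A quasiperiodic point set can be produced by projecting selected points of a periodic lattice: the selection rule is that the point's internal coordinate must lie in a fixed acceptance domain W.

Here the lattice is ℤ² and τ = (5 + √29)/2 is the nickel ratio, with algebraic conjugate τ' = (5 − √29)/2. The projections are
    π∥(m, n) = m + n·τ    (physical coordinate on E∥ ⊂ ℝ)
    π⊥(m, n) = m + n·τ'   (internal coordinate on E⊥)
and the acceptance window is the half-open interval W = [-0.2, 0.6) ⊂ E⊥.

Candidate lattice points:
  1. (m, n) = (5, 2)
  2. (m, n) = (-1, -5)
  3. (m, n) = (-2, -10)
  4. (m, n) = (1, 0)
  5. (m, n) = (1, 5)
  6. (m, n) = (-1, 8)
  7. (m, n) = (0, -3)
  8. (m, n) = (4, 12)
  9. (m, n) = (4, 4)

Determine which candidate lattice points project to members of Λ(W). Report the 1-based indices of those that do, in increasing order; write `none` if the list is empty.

τ' = (5−√29)/2 ≈ -0.1926.
#1 (5,2): internal coord 5 + (2)·τ' = +4.6148; +4.6148 ∉ [-0.2, 0.6) → out
#2 (-1,-5): internal coord -1 + (-5)·τ' = -0.0371; -0.0371 ∈ [-0.2, 0.6) → IN Λ
#3 (-2,-10): internal coord -2 + (-10)·τ' = -0.0742; -0.0742 ∈ [-0.2, 0.6) → IN Λ
#4 (1,0): internal coord 1 + (0)·τ' = +1.0000; +1.0000 ∉ [-0.2, 0.6) → out
#5 (1,5): internal coord 1 + (5)·τ' = +0.0371; +0.0371 ∈ [-0.2, 0.6) → IN Λ
#6 (-1,8): internal coord -1 + (8)·τ' = -2.5407; -2.5407 ∉ [-0.2, 0.6) → out
#7 (0,-3): internal coord 0 + (-3)·τ' = +0.5777; +0.5777 ∈ [-0.2, 0.6) → IN Λ
#8 (4,12): internal coord 4 + (12)·τ' = +1.6890; +1.6890 ∉ [-0.2, 0.6) → out
#9 (4,4): internal coord 4 + (4)·τ' = +3.2297; +3.2297 ∉ [-0.2, 0.6) → out

2, 3, 5, 7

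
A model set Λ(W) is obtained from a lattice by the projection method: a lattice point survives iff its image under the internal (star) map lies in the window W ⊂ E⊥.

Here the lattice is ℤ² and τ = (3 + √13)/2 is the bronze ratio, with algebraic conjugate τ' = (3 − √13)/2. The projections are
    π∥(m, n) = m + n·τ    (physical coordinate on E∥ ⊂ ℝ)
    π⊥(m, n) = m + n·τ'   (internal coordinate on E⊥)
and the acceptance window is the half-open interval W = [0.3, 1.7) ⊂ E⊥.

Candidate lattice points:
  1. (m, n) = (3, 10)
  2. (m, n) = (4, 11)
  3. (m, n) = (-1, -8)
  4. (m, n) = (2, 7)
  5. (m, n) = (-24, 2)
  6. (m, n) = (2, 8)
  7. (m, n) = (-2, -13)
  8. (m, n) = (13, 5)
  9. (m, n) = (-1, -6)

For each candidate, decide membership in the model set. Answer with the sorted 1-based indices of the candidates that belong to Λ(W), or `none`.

Numerically τ ≈ 3.30278 and τ' = −1/τ ≈ -0.30278.
[1] lift (3,10): star map gives -0.02776; window check 0.3 ≤ -0.02776 < 1.7 is false → out
[2] lift (4,11): star map gives 0.66947; window check 0.3 ≤ 0.66947 < 1.7 is true → IN Λ
[3] lift (-1,-8): star map gives 1.42221; window check 0.3 ≤ 1.42221 < 1.7 is true → IN Λ
[4] lift (2,7): star map gives -0.11943; window check 0.3 ≤ -0.11943 < 1.7 is false → out
[5] lift (-24,2): star map gives -24.60555; window check 0.3 ≤ -24.60555 < 1.7 is false → out
[6] lift (2,8): star map gives -0.42221; window check 0.3 ≤ -0.42221 < 1.7 is false → out
[7] lift (-2,-13): star map gives 1.93608; window check 0.3 ≤ 1.93608 < 1.7 is false → out
[8] lift (13,5): star map gives 11.48612; window check 0.3 ≤ 11.48612 < 1.7 is false → out
[9] lift (-1,-6): star map gives 0.81665; window check 0.3 ≤ 0.81665 < 1.7 is true → IN Λ

2, 3, 9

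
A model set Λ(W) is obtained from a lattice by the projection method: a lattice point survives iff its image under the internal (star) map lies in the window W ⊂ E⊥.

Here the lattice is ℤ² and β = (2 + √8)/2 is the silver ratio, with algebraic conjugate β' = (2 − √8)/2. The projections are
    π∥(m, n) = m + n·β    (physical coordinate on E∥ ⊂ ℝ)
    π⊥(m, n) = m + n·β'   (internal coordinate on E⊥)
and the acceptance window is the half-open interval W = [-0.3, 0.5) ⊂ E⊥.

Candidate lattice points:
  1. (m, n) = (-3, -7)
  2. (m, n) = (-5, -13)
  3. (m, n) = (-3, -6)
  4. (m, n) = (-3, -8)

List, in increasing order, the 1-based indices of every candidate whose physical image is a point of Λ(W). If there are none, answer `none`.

1, 2, 4

Numerically β ≈ 2.41421 and β' = −1/β ≈ -0.41421.
#1 (-3,-7): internal coord -3 + (-7)·β' = -0.10051; -0.10051 ∈ [-0.3, 0.5) → IN Λ
#2 (-5,-13): internal coord -5 + (-13)·β' = +0.38478; +0.38478 ∈ [-0.3, 0.5) → IN Λ
#3 (-3,-6): internal coord -3 + (-6)·β' = -0.51472; -0.51472 ∉ [-0.3, 0.5) → out
#4 (-3,-8): internal coord -3 + (-8)·β' = +0.31371; +0.31371 ∈ [-0.3, 0.5) → IN Λ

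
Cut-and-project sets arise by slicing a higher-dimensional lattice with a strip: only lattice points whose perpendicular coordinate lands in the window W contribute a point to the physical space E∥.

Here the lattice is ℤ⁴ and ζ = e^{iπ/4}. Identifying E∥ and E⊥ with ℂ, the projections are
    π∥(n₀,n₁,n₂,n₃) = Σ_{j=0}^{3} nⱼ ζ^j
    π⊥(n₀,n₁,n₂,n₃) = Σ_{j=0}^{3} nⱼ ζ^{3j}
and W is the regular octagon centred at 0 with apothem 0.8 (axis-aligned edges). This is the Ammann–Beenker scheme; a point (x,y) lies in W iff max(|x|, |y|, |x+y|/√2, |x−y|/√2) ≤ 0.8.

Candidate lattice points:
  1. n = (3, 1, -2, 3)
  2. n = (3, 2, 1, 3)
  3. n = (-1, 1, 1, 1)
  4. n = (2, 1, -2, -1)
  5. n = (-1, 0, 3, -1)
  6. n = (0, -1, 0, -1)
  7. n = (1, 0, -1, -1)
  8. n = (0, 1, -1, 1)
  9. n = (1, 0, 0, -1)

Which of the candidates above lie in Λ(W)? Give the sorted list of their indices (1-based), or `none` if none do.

7, 9

With ζ = e^{iπ/4} the internal vectors are ζ^0,ζ^3,ζ^6,ζ^9.
candidate 1: n = (3, 1, -2, 3) → π⊥ ≈ (+4.4142, +4.8284); max(|x|,|y|,|x±y|/√2) = 6.5355 > 0.8 ⇒ ∉ W
candidate 2: n = (3, 2, 1, 3) → π⊥ ≈ (+3.7071, +2.5355); max(|x|,|y|,|x±y|/√2) = 4.4142 > 0.8 ⇒ ∉ W
candidate 3: n = (-1, 1, 1, 1) → π⊥ ≈ (-1.0000, +0.4142); max(|x|,|y|,|x±y|/√2) = 1.0000 > 0.8 ⇒ ∉ W
candidate 4: n = (2, 1, -2, -1) → π⊥ ≈ (+0.5858, +2.0000); max(|x|,|y|,|x±y|/√2) = 2.0000 > 0.8 ⇒ ∉ W
candidate 5: n = (-1, 0, 3, -1) → π⊥ ≈ (-1.7071, -3.7071); max(|x|,|y|,|x±y|/√2) = 3.8284 > 0.8 ⇒ ∉ W
candidate 6: n = (0, -1, 0, -1) → π⊥ ≈ (+0.0000, -1.4142); max(|x|,|y|,|x±y|/√2) = 1.4142 > 0.8 ⇒ ∉ W
candidate 7: n = (1, 0, -1, -1) → π⊥ ≈ (+0.2929, +0.2929); max(|x|,|y|,|x±y|/√2) = 0.4142 ≤ 0.8 ⇒ ∈ W
candidate 8: n = (0, 1, -1, 1) → π⊥ ≈ (+0.0000, +2.4142); max(|x|,|y|,|x±y|/√2) = 2.4142 > 0.8 ⇒ ∉ W
candidate 9: n = (1, 0, 0, -1) → π⊥ ≈ (+0.2929, -0.7071); max(|x|,|y|,|x±y|/√2) = 0.7071 ≤ 0.8 ⇒ ∈ W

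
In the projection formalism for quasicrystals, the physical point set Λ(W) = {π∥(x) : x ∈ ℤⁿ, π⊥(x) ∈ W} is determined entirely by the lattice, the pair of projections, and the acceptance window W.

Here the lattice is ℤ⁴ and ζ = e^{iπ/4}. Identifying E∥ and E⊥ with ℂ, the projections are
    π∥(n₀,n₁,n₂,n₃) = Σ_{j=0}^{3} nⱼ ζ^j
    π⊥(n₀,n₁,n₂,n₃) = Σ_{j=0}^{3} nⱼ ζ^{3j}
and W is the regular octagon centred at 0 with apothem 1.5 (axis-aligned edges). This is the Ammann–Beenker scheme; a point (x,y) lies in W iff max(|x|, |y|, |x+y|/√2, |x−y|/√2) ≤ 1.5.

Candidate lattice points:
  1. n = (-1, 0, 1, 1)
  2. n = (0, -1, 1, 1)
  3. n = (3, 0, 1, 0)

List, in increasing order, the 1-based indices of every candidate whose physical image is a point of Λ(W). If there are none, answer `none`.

1

Internal map: ζ^{3j} for j=0..3 gives (1,0), (−√2/2,√2/2), (0,−1), (√2/2,√2/2).
#1 (-1, 0, 1, 1): internal (-0.2929, -0.2929); octagon support 0.4142 vs apothem 1.5 → ∈ W
#2 (0, -1, 1, 1): internal (1.4142, -1.0000); octagon support 1.7071 vs apothem 1.5 → ∉ W
#3 (3, 0, 1, 0): internal (3.0000, -1.0000); octagon support 3.0000 vs apothem 1.5 → ∉ W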